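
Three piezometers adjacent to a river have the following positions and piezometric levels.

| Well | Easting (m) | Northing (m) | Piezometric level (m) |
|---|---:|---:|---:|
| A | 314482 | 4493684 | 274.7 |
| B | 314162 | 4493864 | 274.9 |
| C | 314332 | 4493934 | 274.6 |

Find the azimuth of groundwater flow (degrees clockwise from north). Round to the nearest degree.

048°

Differences from A: to B (Δx, Δy, Δh) = (-320, 180, +0.2); to C = (-150, 250, -0.1).
Determinant of the coordinate differences = (-320)·250 − (-150)·180 = -53000.
∂h/∂x = [(+0.2)·250 − (-0.1)·180] / -53000 = -0.001283
∂h/∂y = [(-320)·(-0.1) − (-150)·(+0.2)] / -53000 = -0.001170
Flow direction (−∇h) has components (+0.001283 E, +0.001170 N).
Azimuth = atan2(E, N) = atan2(+0.001283, +0.001170) = 47.6° ≈ 048°.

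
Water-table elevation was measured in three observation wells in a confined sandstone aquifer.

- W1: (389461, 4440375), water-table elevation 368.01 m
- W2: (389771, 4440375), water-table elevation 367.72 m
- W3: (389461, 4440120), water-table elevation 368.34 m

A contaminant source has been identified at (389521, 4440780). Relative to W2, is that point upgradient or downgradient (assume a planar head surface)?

∂h/∂x = (367.72 − 368.01) / (389771 − 389461) = -0.0009355
∂h/∂y = (368.34 − 368.01) / (4440120 − 4440375) = -0.001294
Head at (389521, 4440780) = 368.01 + (-0.0009355)·(60) + (-0.001294)·(405) = 367.43 m.
That is lower than the 367.72 m at W2, so the point is downgradient.

downgradient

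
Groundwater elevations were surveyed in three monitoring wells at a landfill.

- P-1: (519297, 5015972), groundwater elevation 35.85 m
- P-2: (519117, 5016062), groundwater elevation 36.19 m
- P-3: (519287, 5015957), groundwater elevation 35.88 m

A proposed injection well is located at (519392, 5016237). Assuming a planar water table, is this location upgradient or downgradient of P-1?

Taking P-1 as reference: P-2−P-1 = (-180, 90, +0.34); P-3−P-1 = (-10, -15, +0.03).
Solve a·Δx + b·Δy = Δh: det = (-180)·(-15) − (-10)·90 = 3600.
∂h/∂x = [(+0.34)·(-15) − (+0.03)·90] / 3600 = -0.002167
∂h/∂y = [(-180)·(+0.03) − (-10)·(+0.34)] / 3600 = -0.0005556
Head at (519392, 5016237) = 35.85 + (-0.002167)·(95) + (-0.0005556)·(265) = 35.50 m.
That is lower than the 35.85 m at P-1, so the point is downgradient.

downgradient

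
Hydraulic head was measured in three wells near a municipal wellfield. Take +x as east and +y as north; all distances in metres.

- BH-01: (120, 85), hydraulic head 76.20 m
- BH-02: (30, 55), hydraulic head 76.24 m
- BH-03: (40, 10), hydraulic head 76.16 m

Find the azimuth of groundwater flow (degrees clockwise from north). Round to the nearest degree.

Differences from BH-01: to BH-02 (Δx, Δy, Δh) = (-90, -30, +0.04); to BH-03 = (-80, -75, -0.04).
Determinant of the coordinate differences = (-90)·(-75) − (-80)·(-30) = 4350.
∂h/∂x = [(+0.04)·(-75) − (-0.04)·(-30)] / 4350 = -0.0009655
∂h/∂y = [(-90)·(-0.04) − (-80)·(+0.04)] / 4350 = +0.001563
Flow direction (−∇h) has components (+0.0009655 E, -0.001563 N).
Azimuth = atan2(E, N) = atan2(+0.0009655, -0.001563) = 148.3° ≈ 148°.

148°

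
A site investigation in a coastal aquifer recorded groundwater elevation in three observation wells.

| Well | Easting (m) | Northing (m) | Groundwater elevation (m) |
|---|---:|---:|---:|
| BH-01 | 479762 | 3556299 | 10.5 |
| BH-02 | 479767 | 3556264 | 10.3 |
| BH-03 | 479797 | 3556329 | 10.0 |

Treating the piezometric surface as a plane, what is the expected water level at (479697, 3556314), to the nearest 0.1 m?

11.7 m

Three-point gradient (reference BH-01): Δ to BH-02 = (5, -35, -0.2), Δ to BH-03 = (35, 30, -0.5).
∂h/∂x = -0.01709, ∂h/∂y = +0.003273 (det = 1375).
h(479697, 3556314) = 10.5 + (-0.01709)·(-65) + (+0.003273)·(15) = 10.5 +1.111 +0.049 = 11.660 m.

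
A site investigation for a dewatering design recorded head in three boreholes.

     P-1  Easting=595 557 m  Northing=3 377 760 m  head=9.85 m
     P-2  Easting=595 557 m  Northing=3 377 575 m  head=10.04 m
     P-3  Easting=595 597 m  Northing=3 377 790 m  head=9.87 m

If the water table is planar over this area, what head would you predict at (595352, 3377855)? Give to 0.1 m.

With h = a·x + b·y + c and P-1 as origin, the differences give:
  0·a + (-185)·b = +0.19
  40·a + 30·b = +0.02
Eliminate b (×30 and ×(-185), subtract): 7400·a = 9.400 → a = ∂h/∂x = +0.001270
Back-substitute: b = ∂h/∂y = -0.001027.
h(595352, 3377855) = 9.85 + (+0.001270)·(-205) + (-0.001027)·(95) = 9.85 -0.260 -0.098 = 9.492 m.

9.5 m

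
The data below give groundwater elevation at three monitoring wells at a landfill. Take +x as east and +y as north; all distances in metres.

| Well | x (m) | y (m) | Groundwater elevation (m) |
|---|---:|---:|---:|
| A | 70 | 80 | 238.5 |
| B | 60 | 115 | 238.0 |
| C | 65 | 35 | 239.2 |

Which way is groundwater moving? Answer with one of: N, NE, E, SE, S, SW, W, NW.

Taking A as reference: B−A = (-10, 35, -0.5); C−A = (-5, -45, +0.7).
Determinant of the coordinate differences = (-10)·(-45) − (-5)·35 = 625.
∂h/∂x = [(-0.5)·(-45) − (+0.7)·35] / 625 = -0.003200
∂h/∂y = [(-10)·(+0.7) − (-5)·(-0.5)] / 625 = -0.01520
Flow = −∇h = (+0.003200 east, +0.01520 north), which points north.

N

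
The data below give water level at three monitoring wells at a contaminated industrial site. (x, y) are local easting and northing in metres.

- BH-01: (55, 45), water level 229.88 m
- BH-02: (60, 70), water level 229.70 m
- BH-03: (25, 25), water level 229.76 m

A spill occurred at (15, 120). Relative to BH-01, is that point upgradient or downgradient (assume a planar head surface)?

Taking BH-01 as reference: BH-02−BH-01 = (5, 25, -0.18); BH-03−BH-01 = (-30, -20, -0.12).
Solve a·Δx + b·Δy = Δh: det = 5·(-20) − (-30)·25 = 650.
∂h/∂x = [(-0.18)·(-20) − (-0.12)·25] / 650 = +0.01015
∂h/∂y = [5·(-0.12) − (-30)·(-0.18)] / 650 = -0.009231
Head at (15, 120) = 229.88 + (+0.01015)·(-40) + (-0.009231)·(75) = 228.78 m.
That is lower than the 229.88 m at BH-01, so the point is downgradient.

downgradient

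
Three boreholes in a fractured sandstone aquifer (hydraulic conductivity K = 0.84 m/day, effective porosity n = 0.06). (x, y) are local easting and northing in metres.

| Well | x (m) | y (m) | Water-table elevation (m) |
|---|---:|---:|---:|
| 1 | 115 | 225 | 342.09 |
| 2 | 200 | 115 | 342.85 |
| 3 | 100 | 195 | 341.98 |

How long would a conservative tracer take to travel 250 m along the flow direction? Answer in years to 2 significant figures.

5.9 years

Differences from 1: to 2 (Δx, Δy, Δh) = (85, -110, +0.76); to 3 = (-15, -30, -0.11).
Determinant of the coordinate differences = 85·(-30) − (-15)·(-110) = -4200.
∂h/∂x = [(+0.76)·(-30) − (-0.11)·(-110)] / -4200 = +0.008310
∂h/∂y = [85·(-0.11) − (-15)·(+0.76)] / -4200 = -0.0004881
|∇h| = √(0.008310² + -0.0004881²) = 0.008324
Seepage velocity v = K·i/n = 0.84 × 0.008324 / 0.06 = 0.1165 m/day.
t = 250 / 0.1165 = 2146 days = 5.88 years.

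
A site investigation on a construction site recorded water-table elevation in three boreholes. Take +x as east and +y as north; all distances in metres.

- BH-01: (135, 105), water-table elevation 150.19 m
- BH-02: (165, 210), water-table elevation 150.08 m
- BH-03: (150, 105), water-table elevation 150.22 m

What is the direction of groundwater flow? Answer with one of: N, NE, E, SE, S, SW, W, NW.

NW

With h = a·x + b·y + c and BH-01 as origin, the differences give:
  30·a + 105·b = -0.11
  15·a + 0·b = +0.03
Eliminate b (×0 and ×105, subtract): -1575·a = -3.150 → a = ∂h/∂x = +0.002000
Back-substitute: b = ∂h/∂y = -0.001619.
Flow = −∇h = (-0.002000 east, +0.001619 north), which points northwest.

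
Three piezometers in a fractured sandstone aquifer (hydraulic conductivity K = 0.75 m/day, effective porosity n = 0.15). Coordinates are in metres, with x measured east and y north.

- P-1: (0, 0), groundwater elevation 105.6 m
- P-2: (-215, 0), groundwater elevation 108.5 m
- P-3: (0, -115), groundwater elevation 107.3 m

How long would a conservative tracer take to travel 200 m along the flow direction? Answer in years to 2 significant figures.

5.5 years

∂h/∂x = (108.5 − 105.6) / (-215 − 0) = -0.01349
∂h/∂y = (107.3 − 105.6) / (-115 − 0) = -0.01478
|∇h| = √(-0.01349² + -0.01478²) = 0.02001
Seepage velocity v = K·i/n = 0.75 × 0.02001 / 0.15 = 0.1001 m/day.
t = 200 / 0.1001 = 1998 days = 5.47 years.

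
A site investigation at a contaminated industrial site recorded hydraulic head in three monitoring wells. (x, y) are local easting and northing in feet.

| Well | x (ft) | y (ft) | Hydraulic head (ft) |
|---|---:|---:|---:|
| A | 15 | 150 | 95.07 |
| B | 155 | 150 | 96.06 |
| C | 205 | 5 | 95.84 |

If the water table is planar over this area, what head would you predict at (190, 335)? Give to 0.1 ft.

With h = a·x + b·y + c and A as origin, the differences give:
  140·a + 0·b = +0.99
  190·a + (-145)·b = +0.77
Eliminate b (×(-145) and ×0, subtract): -20300·a = -143.550 → a = ∂h/∂x = +0.007071
Back-substitute: b = ∂h/∂y = +0.003956.
h(190, 335) = 95.07 + (+0.007071)·(175) + (+0.003956)·(185) = 95.07 +1.238 +0.732 = 97.039 ft.

97.0 ft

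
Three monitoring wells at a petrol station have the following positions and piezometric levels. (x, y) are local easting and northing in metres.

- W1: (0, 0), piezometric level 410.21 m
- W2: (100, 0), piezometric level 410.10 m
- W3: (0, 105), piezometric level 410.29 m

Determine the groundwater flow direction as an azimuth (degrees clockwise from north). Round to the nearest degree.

125°

∂h/∂x = (410.10 − 410.21) / (100 − 0) = -0.001100
∂h/∂y = (410.29 − 410.21) / (105 − 0) = +0.0007619
Flow direction (−∇h) has components (+0.001100 E, -0.0007619 N).
Azimuth = atan2(E, N) = atan2(+0.001100, -0.0007619) = 124.7° ≈ 125°.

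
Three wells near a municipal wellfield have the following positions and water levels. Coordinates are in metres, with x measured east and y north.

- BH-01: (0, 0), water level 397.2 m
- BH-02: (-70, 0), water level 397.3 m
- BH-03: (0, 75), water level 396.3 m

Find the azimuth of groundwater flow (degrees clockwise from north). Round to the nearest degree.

007°

∂h/∂x = (397.3 − 397.2) / (-70 − 0) = -0.001429
∂h/∂y = (396.3 − 397.2) / (75 − 0) = -0.01200
Flow direction (−∇h) has components (+0.001429 E, +0.01200 N).
Azimuth = atan2(E, N) = atan2(+0.001429, +0.01200) = 6.8° ≈ 007°.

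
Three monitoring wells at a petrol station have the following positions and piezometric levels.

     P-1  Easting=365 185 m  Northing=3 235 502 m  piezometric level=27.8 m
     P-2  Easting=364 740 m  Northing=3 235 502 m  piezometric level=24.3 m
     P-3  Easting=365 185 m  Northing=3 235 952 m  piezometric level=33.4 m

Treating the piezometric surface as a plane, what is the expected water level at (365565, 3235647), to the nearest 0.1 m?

32.6 m

∂h/∂x = (24.3 − 27.8) / (364740 − 365185) = +0.007865
∂h/∂y = (33.4 − 27.8) / (3235952 − 3235502) = +0.01244
h(365565, 3235647) = 27.8 + (+0.007865)·(380) + (+0.01244)·(145) = 27.8 +2.989 +1.804 = 32.593 m.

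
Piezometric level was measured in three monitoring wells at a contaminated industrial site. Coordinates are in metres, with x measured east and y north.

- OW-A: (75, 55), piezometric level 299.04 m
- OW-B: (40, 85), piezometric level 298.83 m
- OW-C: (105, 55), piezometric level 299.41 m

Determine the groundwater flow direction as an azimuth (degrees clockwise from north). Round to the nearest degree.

239°

With h = a·x + b·y + c and OW-A as origin, the differences give:
  (-35)·a + 30·b = -0.21
  30·a + 0·b = +0.37
Eliminate b (×0 and ×30, subtract): -900·a = -11.100 → a = ∂h/∂x = +0.01233
Back-substitute: b = ∂h/∂y = +0.007389.
Flow direction (−∇h) has components (-0.01233 E, -0.007389 N).
Azimuth = atan2(E, N) = atan2(-0.01233, -0.007389) = 239.1° ≈ 239°.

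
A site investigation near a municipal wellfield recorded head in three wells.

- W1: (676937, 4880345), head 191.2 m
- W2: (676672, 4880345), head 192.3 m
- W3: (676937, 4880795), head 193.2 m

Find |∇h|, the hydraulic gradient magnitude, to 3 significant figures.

∂h/∂x = (192.3 − 191.2) / (676672 − 676937) = -0.004151
∂h/∂y = (193.2 − 191.2) / (4880795 − 4880345) = +0.004444
|∇h| = √(-0.004151² + 0.004444²) = 0.006081

0.00608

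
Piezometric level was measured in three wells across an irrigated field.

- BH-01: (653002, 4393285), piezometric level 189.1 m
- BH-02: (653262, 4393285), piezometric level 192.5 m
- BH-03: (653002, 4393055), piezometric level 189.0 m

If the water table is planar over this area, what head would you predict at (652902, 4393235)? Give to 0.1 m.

∂h/∂x = (192.5 − 189.1) / (653262 − 653002) = +0.01308
∂h/∂y = (189.0 − 189.1) / (4393055 − 4393285) = +0.0004348
h(652902, 4393235) = 189.1 + (+0.01308)·(-100) + (+0.0004348)·(-50) = 189.1 -1.308 -0.022 = 187.771 m.

187.8 m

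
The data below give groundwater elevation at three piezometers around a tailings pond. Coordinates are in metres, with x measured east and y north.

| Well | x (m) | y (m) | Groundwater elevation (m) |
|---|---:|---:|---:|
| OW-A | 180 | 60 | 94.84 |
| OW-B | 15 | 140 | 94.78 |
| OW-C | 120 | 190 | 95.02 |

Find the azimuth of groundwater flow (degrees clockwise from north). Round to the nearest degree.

214°

With h = a·x + b·y + c and OW-A as origin, the differences give:
  (-165)·a + 80·b = -0.06
  (-60)·a + 130·b = +0.18
Eliminate b (×130 and ×80, subtract): -16650·a = -22.200 → a = ∂h/∂x = +0.001333
Back-substitute: b = ∂h/∂y = +0.002000.
Flow direction (−∇h) has components (-0.001333 E, -0.002000 N).
Azimuth = atan2(E, N) = atan2(-0.001333, -0.002000) = 213.7° ≈ 214°.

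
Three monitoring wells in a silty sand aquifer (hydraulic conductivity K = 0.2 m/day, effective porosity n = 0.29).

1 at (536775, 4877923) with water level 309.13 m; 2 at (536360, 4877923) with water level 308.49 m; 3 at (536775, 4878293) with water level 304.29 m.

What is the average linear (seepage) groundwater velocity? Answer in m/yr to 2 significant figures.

3.3 m/yr

∂h/∂x = (308.49 − 309.13) / (536360 − 536775) = +0.001542
∂h/∂y = (304.29 − 309.13) / (4878293 − 4877923) = -0.01308
|∇h| = √(0.001542² + -0.01308²) = 0.01317
Seepage velocity v = K·i/n = 0.2 × 0.01317 / 0.29 = 0.009083 m/day = 3.318 m/yr.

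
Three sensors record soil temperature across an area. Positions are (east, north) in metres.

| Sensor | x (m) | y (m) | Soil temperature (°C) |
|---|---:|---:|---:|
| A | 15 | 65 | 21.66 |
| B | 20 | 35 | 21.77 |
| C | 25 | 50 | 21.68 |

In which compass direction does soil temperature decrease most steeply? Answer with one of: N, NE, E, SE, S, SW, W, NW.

NE

Differences from A: to B (Δx, Δy, Δh) = (5, -30, +0.11); to C = (10, -15, +0.02).
Solve a·Δx + b·Δy = ΔT: det = 5·(-15) − 10·(-30) = 225.
∂T/∂x = [(+0.11)·(-15) − (+0.02)·(-30)] / 225 = -0.004667
∂T/∂y = [5·(+0.02) − 10·(+0.11)] / 225 = -0.004444
Steepest decrease is along −∇f = (+0.004667 E, +0.004444 N) → northeast.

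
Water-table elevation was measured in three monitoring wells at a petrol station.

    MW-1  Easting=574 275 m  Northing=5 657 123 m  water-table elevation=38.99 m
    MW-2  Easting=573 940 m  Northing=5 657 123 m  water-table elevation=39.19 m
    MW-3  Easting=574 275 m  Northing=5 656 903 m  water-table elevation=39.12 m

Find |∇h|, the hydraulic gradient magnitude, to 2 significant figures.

∂h/∂x = (39.19 − 38.99) / (573940 − 574275) = -0.0005970
∂h/∂y = (39.12 − 38.99) / (5656903 − 5657123) = -0.0005909
|∇h| = √(-0.0005970² + -0.0005909²) = 0.00084

0.00084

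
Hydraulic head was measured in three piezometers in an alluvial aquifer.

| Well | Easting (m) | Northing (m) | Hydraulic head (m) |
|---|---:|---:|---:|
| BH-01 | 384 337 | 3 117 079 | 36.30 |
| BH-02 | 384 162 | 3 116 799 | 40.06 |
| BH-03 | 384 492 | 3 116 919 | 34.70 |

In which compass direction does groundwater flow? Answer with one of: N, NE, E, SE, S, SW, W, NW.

Differences from BH-01: to BH-02 (Δx, Δy, Δh) = (-175, -280, +3.76); to BH-03 = (155, -160, -1.60).
Solve a·Δx + b·Δy = Δh: det = (-175)·(-160) − 155·(-280) = 71400.
∂h/∂x = [(+3.76)·(-160) − (-1.60)·(-280)] / 71400 = -0.01470
∂h/∂y = [(-175)·(-1.60) − 155·(+3.76)] / 71400 = -0.004241
Flow = −∇h = (+0.01470 east, +0.004241 north), which points east.

E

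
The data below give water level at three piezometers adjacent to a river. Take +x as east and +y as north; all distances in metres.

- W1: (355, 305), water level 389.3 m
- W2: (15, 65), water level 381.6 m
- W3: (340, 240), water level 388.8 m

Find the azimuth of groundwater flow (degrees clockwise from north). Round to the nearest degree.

262°

Three-point gradient (reference W1): Δ to W2 = (-340, -240, -7.7), Δ to W3 = (-15, -65, -0.5).
∂h/∂x = +0.02057, ∂h/∂y = +0.002946 (det = 18500).
Flow direction (−∇h) has components (-0.02057 E, -0.002946 N).
Azimuth = atan2(E, N) = atan2(-0.02057, -0.002946) = 261.8° ≈ 262°.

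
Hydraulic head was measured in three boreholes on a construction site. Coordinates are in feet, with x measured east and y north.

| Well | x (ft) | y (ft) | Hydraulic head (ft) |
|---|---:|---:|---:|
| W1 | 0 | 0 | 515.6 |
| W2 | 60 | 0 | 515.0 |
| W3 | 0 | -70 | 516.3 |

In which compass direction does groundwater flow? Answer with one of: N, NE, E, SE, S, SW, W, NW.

NE

∂h/∂x = (515.0 − 515.6) / (60 − 0) = -0.01000
∂h/∂y = (516.3 − 515.6) / (-70 − 0) = -0.010000
Flow = −∇h = (+0.01000 east, +0.010000 north), which points northeast.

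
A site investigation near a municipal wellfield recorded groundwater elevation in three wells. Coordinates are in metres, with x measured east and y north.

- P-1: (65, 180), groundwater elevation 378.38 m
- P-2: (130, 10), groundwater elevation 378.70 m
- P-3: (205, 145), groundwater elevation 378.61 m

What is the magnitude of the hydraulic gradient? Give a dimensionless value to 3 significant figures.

Differences from P-1: to P-2 (Δx, Δy, Δh) = (65, -170, +0.32); to P-3 = (140, -35, +0.23).
Solve a·Δx + b·Δy = Δh: det = 65·(-35) − 140·(-170) = 21525.
∂h/∂x = [(+0.32)·(-35) − (+0.23)·(-170)] / 21525 = +0.001296
∂h/∂y = [65·(+0.23) − 140·(+0.32)] / 21525 = -0.001387
|∇h| = √(0.001296² + -0.001387²) = 0.001898

0.00190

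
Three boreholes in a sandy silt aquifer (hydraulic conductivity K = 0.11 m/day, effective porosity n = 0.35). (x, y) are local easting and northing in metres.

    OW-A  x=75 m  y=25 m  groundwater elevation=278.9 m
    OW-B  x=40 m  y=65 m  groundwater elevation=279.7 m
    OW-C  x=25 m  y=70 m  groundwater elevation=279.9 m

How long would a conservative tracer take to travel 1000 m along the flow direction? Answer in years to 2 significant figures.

Differences from OW-A: to OW-B (Δx, Δy, Δh) = (-35, 40, +0.8); to OW-C = (-50, 45, +1.0).
Determinant of the coordinate differences = (-35)·45 − (-50)·40 = 425.
∂h/∂x = [(+0.8)·45 − (+1.0)·40] / 425 = -0.009412
∂h/∂y = [(-35)·(+1.0) − (-50)·(+0.8)] / 425 = +0.01176
|∇h| = √(-0.009412² + 0.01176²) = 0.01506
Seepage velocity v = K·i/n = 0.11 × 0.01506 / 0.35 = 0.004733 m/day.
t = 1000 / 0.004733 = 2.113e+05 days = 579 years.

580 years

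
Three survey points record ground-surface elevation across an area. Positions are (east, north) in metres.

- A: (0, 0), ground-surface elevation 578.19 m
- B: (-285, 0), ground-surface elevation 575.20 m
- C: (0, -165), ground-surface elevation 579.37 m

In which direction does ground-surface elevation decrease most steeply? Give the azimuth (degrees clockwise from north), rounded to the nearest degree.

304°

∂z/∂x = (575.20 − 578.19) / (-285 − 0) = +0.01049
∂z/∂y = (579.37 − 578.19) / (-165 − 0) = -0.007152
Steepest decrease is along −∇f: components (-0.01049 E, +0.007152 N).
Azimuth = atan2(-0.01049, +0.007152) = 304.3° ≈ 304°.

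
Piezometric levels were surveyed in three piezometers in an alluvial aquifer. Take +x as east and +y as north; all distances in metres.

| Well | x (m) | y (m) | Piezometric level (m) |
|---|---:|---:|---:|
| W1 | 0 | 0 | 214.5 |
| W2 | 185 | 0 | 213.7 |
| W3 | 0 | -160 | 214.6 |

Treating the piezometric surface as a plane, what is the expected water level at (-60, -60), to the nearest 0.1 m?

214.8 m

∂h/∂x = (213.7 − 214.5) / (185 − 0) = -0.004324
∂h/∂y = (214.6 − 214.5) / (-160 − 0) = -0.0006250
h(-60, -60) = 214.5 + (-0.004324)·(-60) + (-0.0006250)·(-60) = 214.5 +0.259 +0.037 = 214.797 m.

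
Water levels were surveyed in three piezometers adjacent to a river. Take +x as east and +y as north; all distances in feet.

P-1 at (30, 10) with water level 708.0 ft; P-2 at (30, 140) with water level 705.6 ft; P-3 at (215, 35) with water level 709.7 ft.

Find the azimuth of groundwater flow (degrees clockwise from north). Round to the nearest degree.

328°

Differences from P-1: to P-2 (Δx, Δy, Δh) = (0, 130, -2.4); to P-3 = (185, 25, +1.7).
Determinant of the coordinate differences = 0·25 − 185·130 = -24050.
∂h/∂x = [(-2.4)·25 − (+1.7)·130] / -24050 = +0.01168
∂h/∂y = [0·(+1.7) − 185·(-2.4)] / -24050 = -0.01846
Flow direction (−∇h) has components (-0.01168 E, +0.01846 N).
Azimuth = atan2(E, N) = atan2(-0.01168, +0.01846) = 327.7° ≈ 328°.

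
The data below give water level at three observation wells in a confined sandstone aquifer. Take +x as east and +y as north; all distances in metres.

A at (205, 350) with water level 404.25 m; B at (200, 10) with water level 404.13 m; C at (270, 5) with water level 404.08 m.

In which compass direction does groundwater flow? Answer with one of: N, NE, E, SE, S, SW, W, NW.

Differences from A: to B (Δx, Δy, Δh) = (-5, -340, -0.12); to C = (65, -345, -0.17).
Solve a·Δx + b·Δy = Δh: det = (-5)·(-345) − 65·(-340) = 23825.
∂h/∂x = [(-0.12)·(-345) − (-0.17)·(-340)] / 23825 = -0.0006884
∂h/∂y = [(-5)·(-0.17) − 65·(-0.12)] / 23825 = +0.0003631
Flow = −∇h = (+0.0006884 east, -0.0003631 north), which points southeast.

SE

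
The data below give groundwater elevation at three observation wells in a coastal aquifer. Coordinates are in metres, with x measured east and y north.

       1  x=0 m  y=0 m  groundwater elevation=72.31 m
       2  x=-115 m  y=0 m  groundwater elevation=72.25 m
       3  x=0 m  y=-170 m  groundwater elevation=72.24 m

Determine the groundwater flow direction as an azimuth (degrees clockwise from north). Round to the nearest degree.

232°

∂h/∂x = (72.25 − 72.31) / (-115 − 0) = +0.0005217
∂h/∂y = (72.24 − 72.31) / (-170 − 0) = +0.0004118
Flow direction (−∇h) has components (-0.0005217 E, -0.0004118 N).
Azimuth = atan2(E, N) = atan2(-0.0005217, -0.0004118) = 231.7° ≈ 232°.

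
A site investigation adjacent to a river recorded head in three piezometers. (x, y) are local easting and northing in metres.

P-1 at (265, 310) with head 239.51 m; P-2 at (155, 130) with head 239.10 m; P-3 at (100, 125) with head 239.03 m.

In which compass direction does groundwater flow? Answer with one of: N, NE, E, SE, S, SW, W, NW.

SW

With h = a·x + b·y + c and P-1 as origin, the differences give:
  (-110)·a + (-180)·b = -0.41
  (-165)·a + (-185)·b = -0.48
Eliminate b (×(-185) and ×(-180), subtract): -9350·a = -10.550 → a = ∂h/∂x = +0.001128
Back-substitute: b = ∂h/∂y = +0.001588.
Flow = −∇h = (-0.001128 east, -0.001588 north), which points southwest.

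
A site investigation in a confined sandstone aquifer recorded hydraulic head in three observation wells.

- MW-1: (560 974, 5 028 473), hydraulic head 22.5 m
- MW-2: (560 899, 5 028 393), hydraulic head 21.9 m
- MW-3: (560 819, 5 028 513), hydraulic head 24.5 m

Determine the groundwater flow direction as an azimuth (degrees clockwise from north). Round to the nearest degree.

151°

With h = a·x + b·y + c and MW-1 as origin, the differences give:
  (-75)·a + (-80)·b = -0.6
  (-155)·a + 40·b = +2.0
Eliminate b (×40 and ×(-80), subtract): -15400·a = 136.00 → a = ∂h/∂x = -0.008831
Back-substitute: b = ∂h/∂y = +0.01578.
Flow direction (−∇h) has components (+0.008831 E, -0.01578 N).
Azimuth = atan2(E, N) = atan2(+0.008831, -0.01578) = 150.8° ≈ 151°.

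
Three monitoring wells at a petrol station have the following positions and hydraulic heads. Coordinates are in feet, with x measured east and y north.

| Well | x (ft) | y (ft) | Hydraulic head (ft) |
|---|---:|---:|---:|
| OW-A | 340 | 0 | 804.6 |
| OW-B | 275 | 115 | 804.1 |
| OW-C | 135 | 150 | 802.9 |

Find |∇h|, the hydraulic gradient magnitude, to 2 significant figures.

Taking OW-A as reference: OW-B−OW-A = (-65, 115, -0.5); OW-C−OW-A = (-205, 150, -1.7).
Determinant of the coordinate differences = (-65)·150 − (-205)·115 = 13825.
∂h/∂x = [(-0.5)·150 − (-1.7)·115] / 13825 = +0.008716
∂h/∂y = [(-65)·(-1.7) − (-205)·(-0.5)] / 13825 = +0.0005787
|∇h| = √(0.008716² + 0.0005787²) = 0.008735

0.0087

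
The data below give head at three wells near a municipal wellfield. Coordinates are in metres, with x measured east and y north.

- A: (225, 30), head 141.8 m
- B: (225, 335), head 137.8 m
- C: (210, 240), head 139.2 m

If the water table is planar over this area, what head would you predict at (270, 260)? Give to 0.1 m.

138.3 m

Three-point gradient (reference A): Δ to B = (0, 305, -4.0), Δ to C = (-15, 210, -2.6).
∂h/∂x = -0.01027, ∂h/∂y = -0.01311 (det = 4575).
h(270, 260) = 141.8 + (-0.01027)·(45) + (-0.01311)·(230) = 141.8 -0.462 -3.016 = 138.321 m.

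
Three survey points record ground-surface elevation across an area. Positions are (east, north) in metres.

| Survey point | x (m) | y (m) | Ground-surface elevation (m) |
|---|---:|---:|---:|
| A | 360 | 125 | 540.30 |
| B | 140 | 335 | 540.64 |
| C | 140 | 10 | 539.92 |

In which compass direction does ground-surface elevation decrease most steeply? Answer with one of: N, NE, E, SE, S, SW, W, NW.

Taking A as reference: B−A = (-220, 210, +0.34); C−A = (-220, -115, -0.38).
Solve a·Δx + b·Δy = Δz: det = (-220)·(-115) − (-220)·210 = 71500.
∂z/∂x = [(+0.34)·(-115) − (-0.38)·210] / 71500 = +0.0005692
∂z/∂y = [(-220)·(-0.38) − (-220)·(+0.34)] / 71500 = +0.002215
Steepest decrease is along −∇f = (-0.0005692 E, -0.002215 N) → south.

S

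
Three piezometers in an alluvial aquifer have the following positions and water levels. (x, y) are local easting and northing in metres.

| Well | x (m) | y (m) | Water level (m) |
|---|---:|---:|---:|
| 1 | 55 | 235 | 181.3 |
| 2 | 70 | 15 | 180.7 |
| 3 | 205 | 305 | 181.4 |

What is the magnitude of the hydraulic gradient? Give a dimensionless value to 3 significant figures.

Taking 1 as reference: 2−1 = (15, -220, -0.6); 3−1 = (150, 70, +0.1).
Solve a·Δx + b·Δy = Δh: det = 15·70 − 150·(-220) = 34050.
∂h/∂x = [(-0.6)·70 − (+0.1)·(-220)] / 34050 = -0.0005874
∂h/∂y = [15·(+0.1) − 150·(-0.6)] / 34050 = +0.002687
|∇h| = √(-0.0005874² + 0.002687²) = 0.00275

0.00275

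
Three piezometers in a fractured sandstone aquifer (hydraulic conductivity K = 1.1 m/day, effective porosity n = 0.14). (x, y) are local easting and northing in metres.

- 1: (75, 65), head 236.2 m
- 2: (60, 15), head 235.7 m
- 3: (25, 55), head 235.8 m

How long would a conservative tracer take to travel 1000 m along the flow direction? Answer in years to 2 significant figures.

34 years

Three-point gradient (reference 1): Δ to 2 = (-15, -50, -0.5), Δ to 3 = (-50, -10, -0.4).
∂h/∂x = +0.006383, ∂h/∂y = +0.008085 (det = -2350).
|∇h| = √(0.006383² + 0.008085²) = 0.0103
Seepage velocity v = K·i/n = 1.1 × 0.0103 / 0.14 = 0.08093 m/day.
t = 1000 / 0.08093 = 1.236e+04 days = 33.8 years.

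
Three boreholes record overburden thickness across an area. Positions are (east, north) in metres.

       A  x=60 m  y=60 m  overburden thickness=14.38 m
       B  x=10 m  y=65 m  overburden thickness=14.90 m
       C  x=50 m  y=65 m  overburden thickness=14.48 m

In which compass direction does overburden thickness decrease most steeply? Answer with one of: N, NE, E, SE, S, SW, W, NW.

E

With d = a·x + b·y + c and A as origin, the differences give:
  (-50)·a + 5·b = +0.52
  (-10)·a + 5·b = +0.10
Eliminate b (×5 and ×5, subtract): -200·a = 2.100 → a = ∂d/∂x = -0.01050
Back-substitute: b = ∂d/∂y = -0.001000.
Steepest decrease is along −∇f = (+0.01050 E, +0.001000 N) → east.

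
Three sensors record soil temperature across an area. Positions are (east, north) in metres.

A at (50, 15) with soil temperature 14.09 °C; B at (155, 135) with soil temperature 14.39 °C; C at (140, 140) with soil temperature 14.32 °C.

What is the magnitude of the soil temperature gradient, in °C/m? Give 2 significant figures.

0.0044 °C/m

With T = a·x + b·y + c and A as origin, the differences give:
  105·a + 120·b = +0.30
  90·a + 125·b = +0.23
Eliminate b (×125 and ×120, subtract): 2325·a = 9.900 → a = ∂T/∂x = +0.004258
Back-substitute: b = ∂T/∂y = -0.001226.
|∇f| = √(0.004258² + -0.001226²) = 0.004431 °C/m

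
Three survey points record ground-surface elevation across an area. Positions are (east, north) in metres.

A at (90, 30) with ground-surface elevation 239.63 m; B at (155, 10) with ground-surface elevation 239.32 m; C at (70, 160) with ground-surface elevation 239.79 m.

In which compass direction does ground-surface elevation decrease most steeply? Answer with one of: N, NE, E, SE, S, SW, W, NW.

E

With z = a·x + b·y + c and A as origin, the differences give:
  65·a + (-20)·b = -0.31
  (-20)·a + 130·b = +0.16
Eliminate b (×130 and ×(-20), subtract): 8050·a = -37.100 → a = ∂z/∂x = -0.004609
Back-substitute: b = ∂z/∂y = +0.0005217.
Steepest decrease is along −∇f = (+0.004609 E, -0.0005217 N) → east.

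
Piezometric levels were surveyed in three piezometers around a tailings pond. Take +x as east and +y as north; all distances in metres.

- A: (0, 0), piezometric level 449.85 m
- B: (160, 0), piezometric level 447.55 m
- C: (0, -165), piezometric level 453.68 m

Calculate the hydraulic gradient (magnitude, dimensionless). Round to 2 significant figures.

0.027

∂h/∂x = (447.55 − 449.85) / (160 − 0) = -0.01438
∂h/∂y = (453.68 − 449.85) / (-165 − 0) = -0.02321
|∇h| = √(-0.01438² + -0.02321²) = 0.0273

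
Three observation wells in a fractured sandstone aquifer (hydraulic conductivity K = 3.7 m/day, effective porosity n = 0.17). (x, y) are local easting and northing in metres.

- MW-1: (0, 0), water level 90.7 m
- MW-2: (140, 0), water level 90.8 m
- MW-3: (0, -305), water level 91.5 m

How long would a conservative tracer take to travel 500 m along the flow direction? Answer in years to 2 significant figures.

23 years

∂h/∂x = (90.8 − 90.7) / (140 − 0) = +0.0007143
∂h/∂y = (91.5 − 90.7) / (-305 − 0) = -0.002623
|∇h| = √(0.0007143² + -0.002623²) = 0.002719
Seepage velocity v = K·i/n = 3.7 × 0.002719 / 0.17 = 0.05918 m/day.
t = 500 / 0.05918 = 8449 days = 23.1 years.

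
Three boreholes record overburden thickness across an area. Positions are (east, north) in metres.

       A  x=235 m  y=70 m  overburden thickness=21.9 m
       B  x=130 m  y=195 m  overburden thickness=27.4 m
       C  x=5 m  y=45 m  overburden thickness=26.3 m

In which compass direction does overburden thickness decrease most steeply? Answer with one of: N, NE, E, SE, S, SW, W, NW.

SE

Taking A as reference: B−A = (-105, 125, +5.5); C−A = (-230, -25, +4.4).
Solve a·Δx + b·Δy = Δd: det = (-105)·(-25) − (-230)·125 = 31375.
∂d/∂x = [(+5.5)·(-25) − (+4.4)·125] / 31375 = -0.02191
∂d/∂y = [(-105)·(+4.4) − (-230)·(+5.5)] / 31375 = +0.02559
Steepest decrease is along −∇f = (+0.02191 E, -0.02559 N) → southeast.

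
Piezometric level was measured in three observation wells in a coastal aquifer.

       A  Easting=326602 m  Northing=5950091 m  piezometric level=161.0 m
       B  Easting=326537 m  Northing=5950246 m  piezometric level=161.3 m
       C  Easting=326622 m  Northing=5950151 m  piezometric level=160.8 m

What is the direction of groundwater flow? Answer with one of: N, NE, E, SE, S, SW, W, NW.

E

With h = a·x + b·y + c and A as origin, the differences give:
  (-65)·a + 155·b = +0.3
  20·a + 60·b = -0.2
Eliminate b (×60 and ×155, subtract): -7000·a = 49.00 → a = ∂h/∂x = -0.007000
Back-substitute: b = ∂h/∂y = -0.0010000.
Flow = −∇h = (+0.007000 east, +0.0010000 north), which points east.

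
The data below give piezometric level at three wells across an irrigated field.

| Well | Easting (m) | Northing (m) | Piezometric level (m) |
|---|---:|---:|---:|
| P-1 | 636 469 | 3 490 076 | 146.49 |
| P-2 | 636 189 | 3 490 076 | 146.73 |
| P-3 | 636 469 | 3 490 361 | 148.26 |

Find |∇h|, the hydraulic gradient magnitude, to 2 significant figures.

0.0063

∂h/∂x = (146.73 − 146.49) / (636189 − 636469) = -0.0008571
∂h/∂y = (148.26 − 146.49) / (3490361 − 3490076) = +0.006211
|∇h| = √(-0.0008571² + 0.006211²) = 0.00627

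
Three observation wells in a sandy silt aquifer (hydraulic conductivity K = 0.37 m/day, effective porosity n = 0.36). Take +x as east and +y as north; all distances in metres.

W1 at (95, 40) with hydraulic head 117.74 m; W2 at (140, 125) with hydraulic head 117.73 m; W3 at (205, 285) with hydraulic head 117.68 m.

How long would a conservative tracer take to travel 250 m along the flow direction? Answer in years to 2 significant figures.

With h = a·x + b·y + c and W1 as origin, the differences give:
  45·a + 85·b = -0.01
  110·a + 245·b = -0.06
Eliminate b (×245 and ×85, subtract): 1675·a = 2.650 → a = ∂h/∂x = +0.001582
Back-substitute: b = ∂h/∂y = -0.0009552.
|∇h| = √(0.001582² + -0.0009552²) = 0.001848
Seepage velocity v = K·i/n = 0.37 × 0.001848 / 0.36 = 0.001899 m/day.
t = 250 / 0.001899 = 1.316e+05 days = 360 years.

360 years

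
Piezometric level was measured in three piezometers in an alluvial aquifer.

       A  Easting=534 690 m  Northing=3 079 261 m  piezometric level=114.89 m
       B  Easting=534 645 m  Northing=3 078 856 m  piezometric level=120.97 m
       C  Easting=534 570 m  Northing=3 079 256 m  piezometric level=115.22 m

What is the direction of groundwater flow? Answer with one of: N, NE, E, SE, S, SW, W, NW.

Differences from A: to B (Δx, Δy, Δh) = (-45, -405, +6.08); to C = (-120, -5, +0.33).
Solve a·Δx + b·Δy = Δh: det = (-45)·(-5) − (-120)·(-405) = -48375.
∂h/∂x = [(+6.08)·(-5) − (+0.33)·(-405)] / -48375 = -0.002134
∂h/∂y = [(-45)·(+0.33) − (-120)·(+6.08)] / -48375 = -0.01478
Flow = −∇h = (+0.002134 east, +0.01478 north), which points north.

N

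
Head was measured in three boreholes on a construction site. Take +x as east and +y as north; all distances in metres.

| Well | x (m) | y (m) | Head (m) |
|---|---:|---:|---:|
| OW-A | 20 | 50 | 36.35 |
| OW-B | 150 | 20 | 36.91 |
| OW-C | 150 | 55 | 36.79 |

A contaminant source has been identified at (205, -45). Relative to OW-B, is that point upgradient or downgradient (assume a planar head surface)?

Three-point gradient (reference OW-A): Δ to OW-B = (130, -30, +0.56), Δ to OW-C = (130, 5, +0.44).
∂h/∂x = +0.003516, ∂h/∂y = -0.003429 (det = 4550).
Head at (205, -45) = 36.35 + (+0.003516)·(185) + (-0.003429)·(-95) = 37.33 m.
That is higher than the 36.91 m at OW-B, so the point is upgradient.

upgradient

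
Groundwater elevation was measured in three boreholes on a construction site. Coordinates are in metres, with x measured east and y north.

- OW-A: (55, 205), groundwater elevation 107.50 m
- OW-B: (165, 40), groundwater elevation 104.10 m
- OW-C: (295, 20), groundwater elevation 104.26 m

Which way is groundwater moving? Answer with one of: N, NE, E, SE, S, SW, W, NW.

S

With h = a·x + b·y + c and OW-A as origin, the differences give:
  110·a + (-165)·b = -3.40
  240·a + (-185)·b = -3.24
Eliminate b (×(-185) and ×(-165), subtract): 19250·a = 94.400 → a = ∂h/∂x = +0.004904
Back-substitute: b = ∂h/∂y = +0.02388.
Flow = −∇h = (-0.004904 east, -0.02388 north), which points south.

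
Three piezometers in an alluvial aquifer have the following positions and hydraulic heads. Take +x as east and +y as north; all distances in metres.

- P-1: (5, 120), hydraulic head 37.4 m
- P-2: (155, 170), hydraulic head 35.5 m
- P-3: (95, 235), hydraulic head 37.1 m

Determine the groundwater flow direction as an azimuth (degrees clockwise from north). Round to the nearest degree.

122°

Taking P-1 as reference: P-2−P-1 = (150, 50, -1.9); P-3−P-1 = (90, 115, -0.3).
Solve a·Δx + b·Δy = Δh: det = 150·115 − 90·50 = 12750.
∂h/∂x = [(-1.9)·115 − (-0.3)·50] / 12750 = -0.01596
∂h/∂y = [150·(-0.3) − 90·(-1.9)] / 12750 = +0.009882
Flow direction (−∇h) has components (+0.01596 E, -0.009882 N).
Azimuth = atan2(E, N) = atan2(+0.01596, -0.009882) = 121.8° ≈ 122°.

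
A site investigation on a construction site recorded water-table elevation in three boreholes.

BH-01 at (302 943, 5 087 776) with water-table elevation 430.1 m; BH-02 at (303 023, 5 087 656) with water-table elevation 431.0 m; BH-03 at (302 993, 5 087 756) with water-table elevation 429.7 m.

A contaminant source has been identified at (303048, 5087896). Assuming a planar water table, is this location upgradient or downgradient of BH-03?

downgradient

With h = a·x + b·y + c and BH-01 as origin, the differences give:
  80·a + (-120)·b = +0.9
  50·a + (-20)·b = -0.4
Eliminate b (×(-20) and ×(-120), subtract): 4400·a = -66.00 → a = ∂h/∂x = -0.01500
Back-substitute: b = ∂h/∂y = -0.01750.
Head at (303048, 5087896) = 430.1 + (-0.01500)·(105) + (-0.01750)·(120) = 426.43 m.
That is lower than the 429.7 m at BH-03, so the point is downgradient.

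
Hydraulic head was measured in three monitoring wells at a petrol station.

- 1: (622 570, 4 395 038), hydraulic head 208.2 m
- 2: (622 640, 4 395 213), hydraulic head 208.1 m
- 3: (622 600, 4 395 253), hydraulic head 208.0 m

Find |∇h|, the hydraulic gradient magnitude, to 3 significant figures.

Taking 1 as reference: 2−1 = (70, 175, -0.1); 3−1 = (30, 215, -0.2).
Solve a·Δx + b·Δy = Δh: det = 70·215 − 30·175 = 9800.
∂h/∂x = [(-0.1)·215 − (-0.2)·175] / 9800 = +0.001378
∂h/∂y = [70·(-0.2) − 30·(-0.1)] / 9800 = -0.001122
|∇h| = √(0.001378² + -0.001122²) = 0.001777

0.00178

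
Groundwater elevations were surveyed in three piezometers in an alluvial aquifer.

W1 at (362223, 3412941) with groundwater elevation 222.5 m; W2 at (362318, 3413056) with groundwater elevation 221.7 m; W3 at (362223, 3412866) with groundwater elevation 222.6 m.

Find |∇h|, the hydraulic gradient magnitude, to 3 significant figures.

0.00694

Three-point gradient (reference W1): Δ to W2 = (95, 115, -0.8), Δ to W3 = (0, -75, +0.1).
∂h/∂x = -0.006807, ∂h/∂y = -0.001333 (det = -7125).
|∇h| = √(-0.006807² + -0.001333²) = 0.006936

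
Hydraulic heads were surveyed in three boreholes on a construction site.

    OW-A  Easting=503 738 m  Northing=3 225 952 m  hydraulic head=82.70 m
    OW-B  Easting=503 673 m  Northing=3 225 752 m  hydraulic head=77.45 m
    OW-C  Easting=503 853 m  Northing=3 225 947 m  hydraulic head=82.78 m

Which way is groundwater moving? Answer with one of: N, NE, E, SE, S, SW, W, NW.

S

With h = a·x + b·y + c and OW-A as origin, the differences give:
  (-65)·a + (-200)·b = -5.25
  115·a + (-5)·b = +0.08
Eliminate b (×(-5) and ×(-200), subtract): 23325·a = 42.250 → a = ∂h/∂x = +0.001811
Back-substitute: b = ∂h/∂y = +0.02566.
Flow = −∇h = (-0.001811 east, -0.02566 north), which points south.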